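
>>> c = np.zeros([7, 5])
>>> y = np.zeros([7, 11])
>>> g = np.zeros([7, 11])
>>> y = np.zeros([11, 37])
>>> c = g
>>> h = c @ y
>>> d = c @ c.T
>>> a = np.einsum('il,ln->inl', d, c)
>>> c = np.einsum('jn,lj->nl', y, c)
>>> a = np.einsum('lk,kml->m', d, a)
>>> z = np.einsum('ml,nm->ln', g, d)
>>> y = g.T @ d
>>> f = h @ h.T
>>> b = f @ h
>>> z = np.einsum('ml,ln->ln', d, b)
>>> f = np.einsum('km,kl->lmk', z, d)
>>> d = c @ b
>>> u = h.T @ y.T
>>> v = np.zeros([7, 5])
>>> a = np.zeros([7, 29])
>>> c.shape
(37, 7)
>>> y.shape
(11, 7)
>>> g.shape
(7, 11)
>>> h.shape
(7, 37)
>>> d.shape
(37, 37)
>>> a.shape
(7, 29)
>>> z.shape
(7, 37)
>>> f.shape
(7, 37, 7)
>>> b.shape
(7, 37)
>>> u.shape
(37, 11)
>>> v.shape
(7, 5)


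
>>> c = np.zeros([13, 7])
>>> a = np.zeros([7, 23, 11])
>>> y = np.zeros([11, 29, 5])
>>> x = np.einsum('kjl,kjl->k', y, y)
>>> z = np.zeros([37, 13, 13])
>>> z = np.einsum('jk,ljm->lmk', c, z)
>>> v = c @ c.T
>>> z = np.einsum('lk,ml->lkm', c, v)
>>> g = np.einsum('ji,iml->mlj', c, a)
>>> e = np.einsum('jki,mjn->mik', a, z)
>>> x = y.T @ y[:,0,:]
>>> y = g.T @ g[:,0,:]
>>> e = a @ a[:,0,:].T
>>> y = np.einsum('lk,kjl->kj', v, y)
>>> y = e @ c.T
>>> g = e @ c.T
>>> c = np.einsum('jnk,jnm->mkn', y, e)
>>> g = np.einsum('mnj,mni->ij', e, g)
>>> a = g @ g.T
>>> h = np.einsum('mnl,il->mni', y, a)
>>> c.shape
(7, 13, 23)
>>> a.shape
(13, 13)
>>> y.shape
(7, 23, 13)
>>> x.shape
(5, 29, 5)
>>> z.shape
(13, 7, 13)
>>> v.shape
(13, 13)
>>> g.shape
(13, 7)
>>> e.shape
(7, 23, 7)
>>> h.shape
(7, 23, 13)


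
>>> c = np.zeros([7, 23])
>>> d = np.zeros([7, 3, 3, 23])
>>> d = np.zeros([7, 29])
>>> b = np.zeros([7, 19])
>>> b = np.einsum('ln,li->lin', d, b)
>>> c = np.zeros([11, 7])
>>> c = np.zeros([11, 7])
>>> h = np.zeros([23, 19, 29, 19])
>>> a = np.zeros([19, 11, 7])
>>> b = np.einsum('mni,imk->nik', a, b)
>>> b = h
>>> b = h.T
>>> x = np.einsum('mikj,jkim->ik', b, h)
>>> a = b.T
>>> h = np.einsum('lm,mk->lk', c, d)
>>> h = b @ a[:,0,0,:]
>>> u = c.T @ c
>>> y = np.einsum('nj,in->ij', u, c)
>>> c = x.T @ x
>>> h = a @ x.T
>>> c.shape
(19, 19)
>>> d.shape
(7, 29)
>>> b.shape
(19, 29, 19, 23)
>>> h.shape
(23, 19, 29, 29)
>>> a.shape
(23, 19, 29, 19)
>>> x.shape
(29, 19)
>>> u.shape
(7, 7)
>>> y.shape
(11, 7)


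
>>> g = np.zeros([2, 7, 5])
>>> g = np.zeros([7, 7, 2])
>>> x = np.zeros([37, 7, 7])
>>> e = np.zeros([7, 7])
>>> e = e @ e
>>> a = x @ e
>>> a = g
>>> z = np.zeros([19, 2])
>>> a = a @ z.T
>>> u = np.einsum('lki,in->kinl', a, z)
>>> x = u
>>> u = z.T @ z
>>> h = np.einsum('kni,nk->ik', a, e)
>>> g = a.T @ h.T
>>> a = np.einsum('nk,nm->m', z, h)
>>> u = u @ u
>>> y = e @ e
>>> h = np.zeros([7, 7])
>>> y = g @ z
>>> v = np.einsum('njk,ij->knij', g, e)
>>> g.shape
(19, 7, 19)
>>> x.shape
(7, 19, 2, 7)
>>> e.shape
(7, 7)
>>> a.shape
(7,)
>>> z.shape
(19, 2)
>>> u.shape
(2, 2)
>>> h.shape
(7, 7)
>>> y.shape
(19, 7, 2)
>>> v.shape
(19, 19, 7, 7)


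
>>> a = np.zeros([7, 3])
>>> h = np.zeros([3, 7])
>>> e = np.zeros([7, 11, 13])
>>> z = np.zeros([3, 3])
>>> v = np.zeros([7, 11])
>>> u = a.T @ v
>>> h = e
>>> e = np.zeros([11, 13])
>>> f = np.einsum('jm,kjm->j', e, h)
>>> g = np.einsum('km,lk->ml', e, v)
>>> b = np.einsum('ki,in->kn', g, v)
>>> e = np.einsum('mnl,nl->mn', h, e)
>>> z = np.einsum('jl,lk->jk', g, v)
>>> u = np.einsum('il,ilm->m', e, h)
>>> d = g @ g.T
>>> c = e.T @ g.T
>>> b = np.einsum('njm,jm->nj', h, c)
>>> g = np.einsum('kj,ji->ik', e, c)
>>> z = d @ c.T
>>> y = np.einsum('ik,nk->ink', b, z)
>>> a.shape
(7, 3)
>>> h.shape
(7, 11, 13)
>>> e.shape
(7, 11)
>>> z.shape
(13, 11)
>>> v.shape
(7, 11)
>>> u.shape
(13,)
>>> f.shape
(11,)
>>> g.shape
(13, 7)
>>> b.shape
(7, 11)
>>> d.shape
(13, 13)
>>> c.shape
(11, 13)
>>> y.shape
(7, 13, 11)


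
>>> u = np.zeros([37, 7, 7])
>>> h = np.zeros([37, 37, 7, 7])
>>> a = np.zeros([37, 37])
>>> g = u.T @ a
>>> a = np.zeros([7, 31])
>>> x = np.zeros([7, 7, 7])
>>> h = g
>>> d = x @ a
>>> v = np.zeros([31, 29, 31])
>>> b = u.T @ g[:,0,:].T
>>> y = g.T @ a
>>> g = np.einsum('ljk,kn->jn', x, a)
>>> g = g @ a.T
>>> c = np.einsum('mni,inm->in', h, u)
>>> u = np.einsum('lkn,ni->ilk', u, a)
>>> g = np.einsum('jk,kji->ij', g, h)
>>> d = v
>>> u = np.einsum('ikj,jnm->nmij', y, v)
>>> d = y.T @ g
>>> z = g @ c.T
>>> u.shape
(29, 31, 37, 31)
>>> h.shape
(7, 7, 37)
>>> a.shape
(7, 31)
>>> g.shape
(37, 7)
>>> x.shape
(7, 7, 7)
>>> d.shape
(31, 7, 7)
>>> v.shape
(31, 29, 31)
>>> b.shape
(7, 7, 7)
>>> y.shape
(37, 7, 31)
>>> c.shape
(37, 7)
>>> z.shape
(37, 37)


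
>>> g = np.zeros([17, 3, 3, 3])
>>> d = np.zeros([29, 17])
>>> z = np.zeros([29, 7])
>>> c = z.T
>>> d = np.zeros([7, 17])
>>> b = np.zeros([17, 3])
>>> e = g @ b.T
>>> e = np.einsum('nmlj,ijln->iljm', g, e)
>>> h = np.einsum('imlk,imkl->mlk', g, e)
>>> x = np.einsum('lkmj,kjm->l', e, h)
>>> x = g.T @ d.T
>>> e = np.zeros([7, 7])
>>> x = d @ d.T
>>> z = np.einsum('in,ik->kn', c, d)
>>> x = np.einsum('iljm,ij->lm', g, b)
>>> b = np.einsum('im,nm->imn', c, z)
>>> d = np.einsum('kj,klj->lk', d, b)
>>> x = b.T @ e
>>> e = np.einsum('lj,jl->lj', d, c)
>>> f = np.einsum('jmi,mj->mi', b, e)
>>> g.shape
(17, 3, 3, 3)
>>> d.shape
(29, 7)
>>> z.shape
(17, 29)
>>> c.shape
(7, 29)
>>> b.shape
(7, 29, 17)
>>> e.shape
(29, 7)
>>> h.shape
(3, 3, 3)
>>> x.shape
(17, 29, 7)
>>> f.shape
(29, 17)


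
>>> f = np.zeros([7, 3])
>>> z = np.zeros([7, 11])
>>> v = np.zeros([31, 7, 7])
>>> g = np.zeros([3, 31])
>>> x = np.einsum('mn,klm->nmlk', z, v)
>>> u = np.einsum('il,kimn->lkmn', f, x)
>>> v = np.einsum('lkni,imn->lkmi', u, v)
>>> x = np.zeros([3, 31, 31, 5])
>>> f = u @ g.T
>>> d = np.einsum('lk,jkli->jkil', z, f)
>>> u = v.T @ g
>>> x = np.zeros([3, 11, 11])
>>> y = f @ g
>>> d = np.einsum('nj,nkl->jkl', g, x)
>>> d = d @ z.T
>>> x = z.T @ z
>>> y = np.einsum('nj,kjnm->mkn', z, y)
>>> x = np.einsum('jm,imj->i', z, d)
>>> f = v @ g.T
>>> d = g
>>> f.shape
(3, 11, 7, 3)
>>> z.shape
(7, 11)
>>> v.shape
(3, 11, 7, 31)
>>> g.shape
(3, 31)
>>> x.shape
(31,)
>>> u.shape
(31, 7, 11, 31)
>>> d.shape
(3, 31)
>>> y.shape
(31, 3, 7)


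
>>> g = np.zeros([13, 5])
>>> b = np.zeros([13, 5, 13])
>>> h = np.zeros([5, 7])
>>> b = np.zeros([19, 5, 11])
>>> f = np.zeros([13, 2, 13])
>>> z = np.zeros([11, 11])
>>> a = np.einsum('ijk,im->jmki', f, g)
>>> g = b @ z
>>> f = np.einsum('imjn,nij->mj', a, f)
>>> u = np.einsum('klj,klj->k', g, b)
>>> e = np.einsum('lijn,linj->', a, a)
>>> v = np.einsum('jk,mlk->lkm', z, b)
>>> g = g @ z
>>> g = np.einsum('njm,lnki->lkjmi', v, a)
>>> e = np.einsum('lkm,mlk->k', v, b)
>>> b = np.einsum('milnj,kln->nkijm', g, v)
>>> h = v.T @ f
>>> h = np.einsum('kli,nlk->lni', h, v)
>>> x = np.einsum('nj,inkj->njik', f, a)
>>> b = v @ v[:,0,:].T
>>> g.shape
(2, 13, 11, 19, 13)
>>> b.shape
(5, 11, 5)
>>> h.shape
(11, 5, 13)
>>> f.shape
(5, 13)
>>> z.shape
(11, 11)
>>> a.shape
(2, 5, 13, 13)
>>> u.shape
(19,)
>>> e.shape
(11,)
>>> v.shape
(5, 11, 19)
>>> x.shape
(5, 13, 2, 13)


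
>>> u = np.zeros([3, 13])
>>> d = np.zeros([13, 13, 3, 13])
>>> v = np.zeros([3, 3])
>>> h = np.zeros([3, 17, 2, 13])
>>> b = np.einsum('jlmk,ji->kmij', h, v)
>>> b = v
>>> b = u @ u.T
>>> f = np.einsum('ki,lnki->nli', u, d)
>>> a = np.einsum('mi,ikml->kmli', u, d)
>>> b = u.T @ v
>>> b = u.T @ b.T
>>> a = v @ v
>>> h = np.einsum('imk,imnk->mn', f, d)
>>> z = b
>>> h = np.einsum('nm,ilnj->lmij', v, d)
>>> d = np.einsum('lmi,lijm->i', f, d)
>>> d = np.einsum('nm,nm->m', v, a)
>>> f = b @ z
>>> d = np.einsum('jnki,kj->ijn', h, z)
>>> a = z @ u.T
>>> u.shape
(3, 13)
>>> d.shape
(13, 13, 3)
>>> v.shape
(3, 3)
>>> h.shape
(13, 3, 13, 13)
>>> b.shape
(13, 13)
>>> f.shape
(13, 13)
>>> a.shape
(13, 3)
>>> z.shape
(13, 13)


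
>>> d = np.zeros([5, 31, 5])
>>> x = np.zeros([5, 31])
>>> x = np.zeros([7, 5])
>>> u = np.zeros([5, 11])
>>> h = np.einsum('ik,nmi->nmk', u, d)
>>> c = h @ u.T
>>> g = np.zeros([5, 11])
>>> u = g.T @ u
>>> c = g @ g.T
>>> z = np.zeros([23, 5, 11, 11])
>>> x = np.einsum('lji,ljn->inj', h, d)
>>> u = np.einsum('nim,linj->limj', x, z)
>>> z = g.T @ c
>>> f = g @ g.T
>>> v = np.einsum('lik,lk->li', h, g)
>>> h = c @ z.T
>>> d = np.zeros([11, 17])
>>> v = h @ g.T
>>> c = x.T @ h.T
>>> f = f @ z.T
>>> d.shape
(11, 17)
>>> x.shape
(11, 5, 31)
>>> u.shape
(23, 5, 31, 11)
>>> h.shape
(5, 11)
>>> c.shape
(31, 5, 5)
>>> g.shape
(5, 11)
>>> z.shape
(11, 5)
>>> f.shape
(5, 11)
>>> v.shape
(5, 5)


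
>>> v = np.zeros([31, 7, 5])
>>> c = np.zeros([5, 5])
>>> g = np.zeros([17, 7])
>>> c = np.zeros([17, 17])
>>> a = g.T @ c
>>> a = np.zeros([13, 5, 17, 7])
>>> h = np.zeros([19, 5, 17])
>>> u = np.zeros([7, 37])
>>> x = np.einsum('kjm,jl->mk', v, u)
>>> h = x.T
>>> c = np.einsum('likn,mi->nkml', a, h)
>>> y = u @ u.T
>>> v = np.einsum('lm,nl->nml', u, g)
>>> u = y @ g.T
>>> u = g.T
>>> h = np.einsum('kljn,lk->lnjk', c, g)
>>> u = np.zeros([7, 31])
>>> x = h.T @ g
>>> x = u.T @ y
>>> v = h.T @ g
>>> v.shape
(7, 31, 13, 7)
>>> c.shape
(7, 17, 31, 13)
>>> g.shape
(17, 7)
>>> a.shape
(13, 5, 17, 7)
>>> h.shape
(17, 13, 31, 7)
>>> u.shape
(7, 31)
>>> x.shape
(31, 7)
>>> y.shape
(7, 7)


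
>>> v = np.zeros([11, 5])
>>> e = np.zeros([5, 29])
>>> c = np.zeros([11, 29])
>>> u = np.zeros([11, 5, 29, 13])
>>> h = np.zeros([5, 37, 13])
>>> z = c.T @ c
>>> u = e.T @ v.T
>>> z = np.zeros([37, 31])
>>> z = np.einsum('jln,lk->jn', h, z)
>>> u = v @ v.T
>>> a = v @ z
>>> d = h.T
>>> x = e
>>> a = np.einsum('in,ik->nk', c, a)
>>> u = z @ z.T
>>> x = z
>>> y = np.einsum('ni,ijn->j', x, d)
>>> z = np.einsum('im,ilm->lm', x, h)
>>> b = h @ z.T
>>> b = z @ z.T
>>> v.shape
(11, 5)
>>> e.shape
(5, 29)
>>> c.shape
(11, 29)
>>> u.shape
(5, 5)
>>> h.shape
(5, 37, 13)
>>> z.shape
(37, 13)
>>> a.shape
(29, 13)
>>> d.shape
(13, 37, 5)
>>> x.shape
(5, 13)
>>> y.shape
(37,)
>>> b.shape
(37, 37)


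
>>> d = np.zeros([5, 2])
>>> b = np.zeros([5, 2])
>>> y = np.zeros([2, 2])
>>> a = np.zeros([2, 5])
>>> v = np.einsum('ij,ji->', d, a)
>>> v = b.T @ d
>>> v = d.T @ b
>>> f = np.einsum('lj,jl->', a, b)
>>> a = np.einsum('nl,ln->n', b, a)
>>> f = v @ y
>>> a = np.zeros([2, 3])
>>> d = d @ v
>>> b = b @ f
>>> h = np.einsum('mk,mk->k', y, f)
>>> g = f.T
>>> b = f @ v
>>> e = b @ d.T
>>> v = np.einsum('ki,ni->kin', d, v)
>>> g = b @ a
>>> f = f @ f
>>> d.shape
(5, 2)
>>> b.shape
(2, 2)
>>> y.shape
(2, 2)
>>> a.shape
(2, 3)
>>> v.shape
(5, 2, 2)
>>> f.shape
(2, 2)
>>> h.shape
(2,)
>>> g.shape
(2, 3)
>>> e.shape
(2, 5)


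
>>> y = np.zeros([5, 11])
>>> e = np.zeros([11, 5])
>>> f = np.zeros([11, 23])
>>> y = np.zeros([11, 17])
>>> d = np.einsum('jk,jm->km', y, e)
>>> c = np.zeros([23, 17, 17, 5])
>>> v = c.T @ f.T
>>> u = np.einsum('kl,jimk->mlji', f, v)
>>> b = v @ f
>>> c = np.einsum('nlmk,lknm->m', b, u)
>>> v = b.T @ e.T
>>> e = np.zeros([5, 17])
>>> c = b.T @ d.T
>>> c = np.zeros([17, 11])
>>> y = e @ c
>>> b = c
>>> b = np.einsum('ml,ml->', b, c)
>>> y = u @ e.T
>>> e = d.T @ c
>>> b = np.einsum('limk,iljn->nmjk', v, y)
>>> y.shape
(17, 23, 5, 5)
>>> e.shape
(5, 11)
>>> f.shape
(11, 23)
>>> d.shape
(17, 5)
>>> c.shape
(17, 11)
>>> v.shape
(23, 17, 17, 11)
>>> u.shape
(17, 23, 5, 17)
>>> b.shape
(5, 17, 5, 11)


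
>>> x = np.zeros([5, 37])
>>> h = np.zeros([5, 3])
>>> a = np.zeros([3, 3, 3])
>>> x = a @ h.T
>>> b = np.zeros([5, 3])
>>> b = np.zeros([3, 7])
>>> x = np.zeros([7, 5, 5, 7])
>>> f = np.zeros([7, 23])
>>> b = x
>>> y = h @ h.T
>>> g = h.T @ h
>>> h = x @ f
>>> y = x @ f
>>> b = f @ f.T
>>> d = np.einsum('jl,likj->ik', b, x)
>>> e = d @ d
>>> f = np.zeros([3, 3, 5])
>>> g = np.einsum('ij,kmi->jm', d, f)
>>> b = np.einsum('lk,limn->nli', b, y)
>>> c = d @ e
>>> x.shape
(7, 5, 5, 7)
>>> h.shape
(7, 5, 5, 23)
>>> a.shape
(3, 3, 3)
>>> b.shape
(23, 7, 5)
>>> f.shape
(3, 3, 5)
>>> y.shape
(7, 5, 5, 23)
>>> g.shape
(5, 3)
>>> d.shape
(5, 5)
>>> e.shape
(5, 5)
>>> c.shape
(5, 5)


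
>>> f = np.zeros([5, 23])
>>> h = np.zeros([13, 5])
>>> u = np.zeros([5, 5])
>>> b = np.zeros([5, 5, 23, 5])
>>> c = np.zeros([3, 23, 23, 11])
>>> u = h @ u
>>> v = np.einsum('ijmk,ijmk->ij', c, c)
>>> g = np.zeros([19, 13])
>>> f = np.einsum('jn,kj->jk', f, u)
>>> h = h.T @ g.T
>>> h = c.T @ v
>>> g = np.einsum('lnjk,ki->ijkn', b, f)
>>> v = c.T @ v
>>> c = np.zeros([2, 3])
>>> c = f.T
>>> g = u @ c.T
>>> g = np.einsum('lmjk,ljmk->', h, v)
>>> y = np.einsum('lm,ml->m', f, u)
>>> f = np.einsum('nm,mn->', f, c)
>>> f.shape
()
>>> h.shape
(11, 23, 23, 23)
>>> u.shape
(13, 5)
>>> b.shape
(5, 5, 23, 5)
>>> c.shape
(13, 5)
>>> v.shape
(11, 23, 23, 23)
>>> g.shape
()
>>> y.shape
(13,)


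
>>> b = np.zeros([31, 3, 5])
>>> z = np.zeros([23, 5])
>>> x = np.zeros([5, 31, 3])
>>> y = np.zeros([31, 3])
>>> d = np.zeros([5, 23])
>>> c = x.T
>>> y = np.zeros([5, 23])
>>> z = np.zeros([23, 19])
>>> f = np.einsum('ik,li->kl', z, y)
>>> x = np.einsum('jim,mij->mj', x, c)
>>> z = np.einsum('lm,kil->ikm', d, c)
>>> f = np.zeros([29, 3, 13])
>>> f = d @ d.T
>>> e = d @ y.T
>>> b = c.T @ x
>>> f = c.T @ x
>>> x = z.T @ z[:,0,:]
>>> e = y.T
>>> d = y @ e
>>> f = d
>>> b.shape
(5, 31, 5)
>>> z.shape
(31, 3, 23)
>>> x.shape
(23, 3, 23)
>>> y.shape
(5, 23)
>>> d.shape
(5, 5)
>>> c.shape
(3, 31, 5)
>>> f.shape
(5, 5)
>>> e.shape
(23, 5)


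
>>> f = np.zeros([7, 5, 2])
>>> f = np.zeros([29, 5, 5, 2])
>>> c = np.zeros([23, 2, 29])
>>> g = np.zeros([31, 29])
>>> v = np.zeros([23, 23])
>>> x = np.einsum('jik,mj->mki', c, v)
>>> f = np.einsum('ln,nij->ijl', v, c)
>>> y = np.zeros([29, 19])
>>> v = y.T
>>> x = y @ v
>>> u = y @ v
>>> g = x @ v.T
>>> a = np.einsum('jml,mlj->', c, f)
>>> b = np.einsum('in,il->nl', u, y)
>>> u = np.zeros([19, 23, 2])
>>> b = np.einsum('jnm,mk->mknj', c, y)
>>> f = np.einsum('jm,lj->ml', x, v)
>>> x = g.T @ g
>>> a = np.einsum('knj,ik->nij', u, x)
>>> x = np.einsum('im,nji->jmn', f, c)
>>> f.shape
(29, 19)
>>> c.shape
(23, 2, 29)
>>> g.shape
(29, 19)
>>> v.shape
(19, 29)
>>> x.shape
(2, 19, 23)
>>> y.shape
(29, 19)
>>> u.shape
(19, 23, 2)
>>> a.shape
(23, 19, 2)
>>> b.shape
(29, 19, 2, 23)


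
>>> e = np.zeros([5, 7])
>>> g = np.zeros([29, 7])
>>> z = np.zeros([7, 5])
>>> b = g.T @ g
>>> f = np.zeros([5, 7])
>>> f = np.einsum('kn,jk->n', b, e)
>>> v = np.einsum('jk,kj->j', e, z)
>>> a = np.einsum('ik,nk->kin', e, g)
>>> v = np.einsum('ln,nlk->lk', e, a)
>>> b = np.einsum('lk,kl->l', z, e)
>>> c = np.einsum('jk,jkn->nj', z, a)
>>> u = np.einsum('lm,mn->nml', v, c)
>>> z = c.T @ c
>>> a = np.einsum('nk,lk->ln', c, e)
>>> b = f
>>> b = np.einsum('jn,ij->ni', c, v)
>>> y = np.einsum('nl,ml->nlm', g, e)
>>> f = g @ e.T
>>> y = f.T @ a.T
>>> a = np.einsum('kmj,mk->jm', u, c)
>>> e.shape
(5, 7)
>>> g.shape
(29, 7)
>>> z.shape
(7, 7)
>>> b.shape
(7, 5)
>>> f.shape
(29, 5)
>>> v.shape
(5, 29)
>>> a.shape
(5, 29)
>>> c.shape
(29, 7)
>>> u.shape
(7, 29, 5)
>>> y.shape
(5, 5)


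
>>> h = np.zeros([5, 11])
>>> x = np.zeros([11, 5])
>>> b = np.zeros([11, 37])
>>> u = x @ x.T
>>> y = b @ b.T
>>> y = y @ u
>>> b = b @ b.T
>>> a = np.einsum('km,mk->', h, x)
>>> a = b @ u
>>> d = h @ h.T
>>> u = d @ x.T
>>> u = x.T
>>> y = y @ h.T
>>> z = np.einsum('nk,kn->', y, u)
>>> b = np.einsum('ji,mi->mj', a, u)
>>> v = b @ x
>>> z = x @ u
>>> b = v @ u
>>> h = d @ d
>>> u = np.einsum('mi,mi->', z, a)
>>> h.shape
(5, 5)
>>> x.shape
(11, 5)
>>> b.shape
(5, 11)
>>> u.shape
()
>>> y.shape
(11, 5)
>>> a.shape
(11, 11)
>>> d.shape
(5, 5)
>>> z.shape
(11, 11)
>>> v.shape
(5, 5)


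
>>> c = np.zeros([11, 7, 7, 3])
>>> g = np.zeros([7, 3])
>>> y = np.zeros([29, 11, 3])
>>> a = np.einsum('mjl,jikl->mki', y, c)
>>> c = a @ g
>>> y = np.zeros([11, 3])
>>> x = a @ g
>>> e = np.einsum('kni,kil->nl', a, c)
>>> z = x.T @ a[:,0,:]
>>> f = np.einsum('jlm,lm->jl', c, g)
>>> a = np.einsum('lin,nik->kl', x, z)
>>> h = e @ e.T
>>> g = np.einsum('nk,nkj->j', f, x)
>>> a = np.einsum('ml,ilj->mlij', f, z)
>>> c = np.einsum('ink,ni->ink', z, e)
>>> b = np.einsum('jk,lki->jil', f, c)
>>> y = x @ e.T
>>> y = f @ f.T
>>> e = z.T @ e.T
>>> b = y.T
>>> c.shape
(3, 7, 7)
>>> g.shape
(3,)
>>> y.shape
(29, 29)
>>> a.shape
(29, 7, 3, 7)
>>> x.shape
(29, 7, 3)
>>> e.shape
(7, 7, 7)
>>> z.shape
(3, 7, 7)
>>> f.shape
(29, 7)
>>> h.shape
(7, 7)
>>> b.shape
(29, 29)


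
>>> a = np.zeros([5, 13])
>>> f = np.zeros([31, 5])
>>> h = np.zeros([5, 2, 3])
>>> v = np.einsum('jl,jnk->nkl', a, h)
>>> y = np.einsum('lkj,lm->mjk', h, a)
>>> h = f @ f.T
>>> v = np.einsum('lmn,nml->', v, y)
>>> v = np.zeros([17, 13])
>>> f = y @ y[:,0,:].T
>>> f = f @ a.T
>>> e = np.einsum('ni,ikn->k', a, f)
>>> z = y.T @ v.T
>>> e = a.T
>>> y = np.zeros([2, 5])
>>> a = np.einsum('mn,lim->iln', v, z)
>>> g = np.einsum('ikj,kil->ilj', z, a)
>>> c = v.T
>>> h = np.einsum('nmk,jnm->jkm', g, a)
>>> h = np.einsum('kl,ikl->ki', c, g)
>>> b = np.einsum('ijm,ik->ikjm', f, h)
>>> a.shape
(3, 2, 13)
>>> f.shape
(13, 3, 5)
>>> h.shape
(13, 2)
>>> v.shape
(17, 13)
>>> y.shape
(2, 5)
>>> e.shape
(13, 5)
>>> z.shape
(2, 3, 17)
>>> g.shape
(2, 13, 17)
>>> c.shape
(13, 17)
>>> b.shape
(13, 2, 3, 5)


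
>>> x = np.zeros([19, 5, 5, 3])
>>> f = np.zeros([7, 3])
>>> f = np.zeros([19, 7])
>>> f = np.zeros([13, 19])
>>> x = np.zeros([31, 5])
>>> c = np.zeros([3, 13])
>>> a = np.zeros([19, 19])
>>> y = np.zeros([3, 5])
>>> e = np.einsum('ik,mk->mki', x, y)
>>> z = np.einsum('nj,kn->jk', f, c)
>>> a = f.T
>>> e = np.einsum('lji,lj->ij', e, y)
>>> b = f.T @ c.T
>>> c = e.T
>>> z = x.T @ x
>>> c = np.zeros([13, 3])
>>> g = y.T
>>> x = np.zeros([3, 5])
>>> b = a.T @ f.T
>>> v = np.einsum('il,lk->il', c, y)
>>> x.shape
(3, 5)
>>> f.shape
(13, 19)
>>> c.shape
(13, 3)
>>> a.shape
(19, 13)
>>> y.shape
(3, 5)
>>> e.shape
(31, 5)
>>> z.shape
(5, 5)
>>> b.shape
(13, 13)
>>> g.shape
(5, 3)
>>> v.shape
(13, 3)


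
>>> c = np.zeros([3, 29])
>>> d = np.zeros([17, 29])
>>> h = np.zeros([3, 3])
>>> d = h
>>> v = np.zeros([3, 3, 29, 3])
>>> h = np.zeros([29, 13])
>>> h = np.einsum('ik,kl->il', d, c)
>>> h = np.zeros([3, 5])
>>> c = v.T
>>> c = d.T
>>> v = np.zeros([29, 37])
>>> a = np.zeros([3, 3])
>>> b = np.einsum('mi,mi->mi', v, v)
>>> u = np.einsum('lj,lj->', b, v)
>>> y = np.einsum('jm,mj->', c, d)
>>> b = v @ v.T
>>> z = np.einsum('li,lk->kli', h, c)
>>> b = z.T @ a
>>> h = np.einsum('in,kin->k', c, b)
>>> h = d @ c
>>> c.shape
(3, 3)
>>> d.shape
(3, 3)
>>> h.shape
(3, 3)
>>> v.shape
(29, 37)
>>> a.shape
(3, 3)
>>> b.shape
(5, 3, 3)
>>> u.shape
()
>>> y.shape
()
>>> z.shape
(3, 3, 5)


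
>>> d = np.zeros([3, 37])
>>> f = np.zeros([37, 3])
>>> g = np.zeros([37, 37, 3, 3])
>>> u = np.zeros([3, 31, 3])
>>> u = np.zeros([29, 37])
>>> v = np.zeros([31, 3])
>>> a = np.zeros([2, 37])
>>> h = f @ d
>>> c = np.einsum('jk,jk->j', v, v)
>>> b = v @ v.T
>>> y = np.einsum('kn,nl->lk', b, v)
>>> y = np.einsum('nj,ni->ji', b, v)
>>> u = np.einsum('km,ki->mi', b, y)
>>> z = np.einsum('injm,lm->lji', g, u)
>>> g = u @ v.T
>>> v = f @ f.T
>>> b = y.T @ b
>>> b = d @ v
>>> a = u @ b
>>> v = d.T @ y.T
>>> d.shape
(3, 37)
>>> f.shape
(37, 3)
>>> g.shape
(31, 31)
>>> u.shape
(31, 3)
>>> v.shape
(37, 31)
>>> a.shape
(31, 37)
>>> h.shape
(37, 37)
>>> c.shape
(31,)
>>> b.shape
(3, 37)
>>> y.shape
(31, 3)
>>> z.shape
(31, 3, 37)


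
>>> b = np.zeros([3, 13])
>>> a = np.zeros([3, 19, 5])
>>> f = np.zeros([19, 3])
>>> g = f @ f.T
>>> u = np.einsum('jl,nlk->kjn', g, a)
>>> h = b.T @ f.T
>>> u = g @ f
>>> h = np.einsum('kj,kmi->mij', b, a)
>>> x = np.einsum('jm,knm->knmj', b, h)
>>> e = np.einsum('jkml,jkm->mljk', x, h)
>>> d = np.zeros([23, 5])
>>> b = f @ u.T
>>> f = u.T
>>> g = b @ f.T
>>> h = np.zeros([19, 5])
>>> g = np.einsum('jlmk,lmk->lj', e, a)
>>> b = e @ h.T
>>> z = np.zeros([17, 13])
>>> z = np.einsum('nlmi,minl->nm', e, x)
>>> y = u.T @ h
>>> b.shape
(13, 3, 19, 19)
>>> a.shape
(3, 19, 5)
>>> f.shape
(3, 19)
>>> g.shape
(3, 13)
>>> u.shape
(19, 3)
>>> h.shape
(19, 5)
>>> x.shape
(19, 5, 13, 3)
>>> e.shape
(13, 3, 19, 5)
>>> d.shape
(23, 5)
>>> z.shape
(13, 19)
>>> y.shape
(3, 5)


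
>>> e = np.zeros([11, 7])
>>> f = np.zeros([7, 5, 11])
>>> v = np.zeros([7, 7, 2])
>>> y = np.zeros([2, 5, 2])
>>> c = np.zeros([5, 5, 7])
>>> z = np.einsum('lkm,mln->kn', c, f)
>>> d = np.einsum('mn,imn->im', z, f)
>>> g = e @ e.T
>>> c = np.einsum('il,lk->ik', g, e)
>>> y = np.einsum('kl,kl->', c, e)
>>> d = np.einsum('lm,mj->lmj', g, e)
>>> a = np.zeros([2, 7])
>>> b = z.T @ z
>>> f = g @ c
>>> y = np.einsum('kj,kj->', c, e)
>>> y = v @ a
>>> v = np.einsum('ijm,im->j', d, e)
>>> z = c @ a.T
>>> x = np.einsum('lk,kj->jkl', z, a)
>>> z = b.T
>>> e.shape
(11, 7)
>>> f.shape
(11, 7)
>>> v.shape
(11,)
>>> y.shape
(7, 7, 7)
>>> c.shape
(11, 7)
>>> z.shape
(11, 11)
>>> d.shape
(11, 11, 7)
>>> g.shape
(11, 11)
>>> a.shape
(2, 7)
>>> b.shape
(11, 11)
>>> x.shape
(7, 2, 11)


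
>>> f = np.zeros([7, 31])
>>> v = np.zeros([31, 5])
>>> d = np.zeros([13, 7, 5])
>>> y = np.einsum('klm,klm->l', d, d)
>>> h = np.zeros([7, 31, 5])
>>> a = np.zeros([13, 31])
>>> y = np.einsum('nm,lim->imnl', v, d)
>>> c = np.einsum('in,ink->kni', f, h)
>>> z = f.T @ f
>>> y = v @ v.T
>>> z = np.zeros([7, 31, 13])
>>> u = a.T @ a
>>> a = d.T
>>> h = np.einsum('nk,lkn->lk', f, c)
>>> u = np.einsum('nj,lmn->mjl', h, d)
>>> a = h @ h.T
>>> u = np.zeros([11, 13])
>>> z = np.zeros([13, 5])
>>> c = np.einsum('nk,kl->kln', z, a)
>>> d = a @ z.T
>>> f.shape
(7, 31)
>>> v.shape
(31, 5)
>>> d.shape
(5, 13)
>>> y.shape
(31, 31)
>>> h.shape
(5, 31)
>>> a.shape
(5, 5)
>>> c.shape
(5, 5, 13)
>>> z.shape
(13, 5)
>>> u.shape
(11, 13)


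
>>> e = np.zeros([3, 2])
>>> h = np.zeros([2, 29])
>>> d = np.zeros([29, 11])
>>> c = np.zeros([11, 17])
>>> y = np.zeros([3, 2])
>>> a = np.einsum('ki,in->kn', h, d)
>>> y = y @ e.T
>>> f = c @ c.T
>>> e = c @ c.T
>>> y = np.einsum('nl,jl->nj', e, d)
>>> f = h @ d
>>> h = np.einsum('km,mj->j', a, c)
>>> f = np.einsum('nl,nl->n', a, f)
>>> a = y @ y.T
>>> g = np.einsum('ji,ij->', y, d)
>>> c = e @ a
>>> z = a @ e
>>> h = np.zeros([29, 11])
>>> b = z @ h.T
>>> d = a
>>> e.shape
(11, 11)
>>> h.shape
(29, 11)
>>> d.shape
(11, 11)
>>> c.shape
(11, 11)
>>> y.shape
(11, 29)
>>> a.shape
(11, 11)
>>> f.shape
(2,)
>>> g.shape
()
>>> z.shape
(11, 11)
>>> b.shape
(11, 29)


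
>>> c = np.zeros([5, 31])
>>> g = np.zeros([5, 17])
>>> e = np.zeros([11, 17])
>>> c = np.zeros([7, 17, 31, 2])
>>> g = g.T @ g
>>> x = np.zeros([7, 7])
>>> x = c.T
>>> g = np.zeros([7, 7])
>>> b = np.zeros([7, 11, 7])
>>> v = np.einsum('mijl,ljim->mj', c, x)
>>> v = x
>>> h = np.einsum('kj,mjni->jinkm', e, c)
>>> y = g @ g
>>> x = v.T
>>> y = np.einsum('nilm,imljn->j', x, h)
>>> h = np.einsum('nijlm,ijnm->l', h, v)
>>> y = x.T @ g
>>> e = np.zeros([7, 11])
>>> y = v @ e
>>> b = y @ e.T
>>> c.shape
(7, 17, 31, 2)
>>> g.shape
(7, 7)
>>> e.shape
(7, 11)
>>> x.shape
(7, 17, 31, 2)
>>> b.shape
(2, 31, 17, 7)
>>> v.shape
(2, 31, 17, 7)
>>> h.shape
(11,)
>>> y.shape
(2, 31, 17, 11)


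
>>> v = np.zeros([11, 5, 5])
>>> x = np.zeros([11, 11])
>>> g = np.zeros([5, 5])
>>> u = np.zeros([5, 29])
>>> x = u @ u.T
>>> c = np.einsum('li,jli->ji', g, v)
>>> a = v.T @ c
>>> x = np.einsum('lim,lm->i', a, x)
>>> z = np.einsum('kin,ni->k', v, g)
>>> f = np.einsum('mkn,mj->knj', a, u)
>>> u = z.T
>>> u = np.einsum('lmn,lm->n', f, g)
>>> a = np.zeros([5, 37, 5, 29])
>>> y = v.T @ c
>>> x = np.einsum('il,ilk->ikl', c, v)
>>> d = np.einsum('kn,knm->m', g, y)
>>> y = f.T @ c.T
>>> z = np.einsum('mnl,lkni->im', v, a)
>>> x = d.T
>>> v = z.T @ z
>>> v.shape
(11, 11)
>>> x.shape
(5,)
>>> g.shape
(5, 5)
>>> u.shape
(29,)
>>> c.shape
(11, 5)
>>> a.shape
(5, 37, 5, 29)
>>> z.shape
(29, 11)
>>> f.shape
(5, 5, 29)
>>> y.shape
(29, 5, 11)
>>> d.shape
(5,)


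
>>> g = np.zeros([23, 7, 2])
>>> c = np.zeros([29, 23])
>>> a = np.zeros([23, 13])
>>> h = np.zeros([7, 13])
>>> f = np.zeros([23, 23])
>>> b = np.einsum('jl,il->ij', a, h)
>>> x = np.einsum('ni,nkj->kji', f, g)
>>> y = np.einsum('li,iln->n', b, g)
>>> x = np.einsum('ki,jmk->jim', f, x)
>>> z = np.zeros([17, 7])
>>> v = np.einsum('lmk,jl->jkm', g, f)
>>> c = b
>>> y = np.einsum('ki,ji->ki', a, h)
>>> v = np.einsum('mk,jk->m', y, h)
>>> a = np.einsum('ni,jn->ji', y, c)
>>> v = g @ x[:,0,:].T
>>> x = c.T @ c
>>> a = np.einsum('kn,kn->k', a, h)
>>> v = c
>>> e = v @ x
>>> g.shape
(23, 7, 2)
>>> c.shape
(7, 23)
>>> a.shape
(7,)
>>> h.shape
(7, 13)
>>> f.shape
(23, 23)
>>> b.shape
(7, 23)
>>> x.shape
(23, 23)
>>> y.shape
(23, 13)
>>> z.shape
(17, 7)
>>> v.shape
(7, 23)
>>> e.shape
(7, 23)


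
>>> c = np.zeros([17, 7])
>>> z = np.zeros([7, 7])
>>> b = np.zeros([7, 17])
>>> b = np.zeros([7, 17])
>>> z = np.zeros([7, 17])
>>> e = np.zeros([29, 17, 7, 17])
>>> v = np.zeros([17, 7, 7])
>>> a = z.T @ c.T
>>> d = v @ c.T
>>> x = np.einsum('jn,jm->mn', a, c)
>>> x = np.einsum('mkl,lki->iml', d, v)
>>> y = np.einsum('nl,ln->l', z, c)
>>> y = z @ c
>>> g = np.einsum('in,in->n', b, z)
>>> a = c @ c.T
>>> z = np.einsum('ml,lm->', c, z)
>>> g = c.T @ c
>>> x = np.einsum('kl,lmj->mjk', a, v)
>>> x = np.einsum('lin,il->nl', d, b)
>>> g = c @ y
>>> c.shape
(17, 7)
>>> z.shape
()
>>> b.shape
(7, 17)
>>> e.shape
(29, 17, 7, 17)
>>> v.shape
(17, 7, 7)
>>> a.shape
(17, 17)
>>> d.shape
(17, 7, 17)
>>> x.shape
(17, 17)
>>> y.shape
(7, 7)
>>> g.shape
(17, 7)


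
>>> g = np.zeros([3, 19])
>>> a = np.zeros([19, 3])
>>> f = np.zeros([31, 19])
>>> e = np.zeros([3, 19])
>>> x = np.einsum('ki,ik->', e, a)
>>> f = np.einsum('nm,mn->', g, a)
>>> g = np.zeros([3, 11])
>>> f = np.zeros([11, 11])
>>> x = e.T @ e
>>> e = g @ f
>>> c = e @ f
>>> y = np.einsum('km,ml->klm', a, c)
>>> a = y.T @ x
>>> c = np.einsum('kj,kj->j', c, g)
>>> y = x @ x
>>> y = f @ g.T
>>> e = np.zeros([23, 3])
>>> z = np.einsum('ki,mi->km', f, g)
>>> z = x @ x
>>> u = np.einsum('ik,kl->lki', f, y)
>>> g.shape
(3, 11)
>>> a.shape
(3, 11, 19)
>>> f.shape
(11, 11)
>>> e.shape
(23, 3)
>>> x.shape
(19, 19)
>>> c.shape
(11,)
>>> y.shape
(11, 3)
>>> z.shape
(19, 19)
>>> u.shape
(3, 11, 11)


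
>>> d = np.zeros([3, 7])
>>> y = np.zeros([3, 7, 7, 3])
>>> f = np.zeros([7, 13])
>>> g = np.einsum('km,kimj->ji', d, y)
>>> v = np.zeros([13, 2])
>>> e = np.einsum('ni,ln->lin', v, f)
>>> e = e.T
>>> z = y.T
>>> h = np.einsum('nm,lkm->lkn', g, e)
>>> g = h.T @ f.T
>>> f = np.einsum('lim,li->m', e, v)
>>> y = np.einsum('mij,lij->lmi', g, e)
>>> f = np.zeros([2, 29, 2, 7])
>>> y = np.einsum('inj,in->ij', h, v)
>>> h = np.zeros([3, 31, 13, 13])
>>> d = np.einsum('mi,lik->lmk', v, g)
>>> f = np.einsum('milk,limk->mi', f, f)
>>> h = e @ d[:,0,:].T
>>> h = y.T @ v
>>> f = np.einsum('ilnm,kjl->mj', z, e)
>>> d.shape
(3, 13, 7)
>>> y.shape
(13, 3)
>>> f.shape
(3, 2)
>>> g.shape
(3, 2, 7)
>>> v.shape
(13, 2)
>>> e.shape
(13, 2, 7)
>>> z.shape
(3, 7, 7, 3)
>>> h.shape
(3, 2)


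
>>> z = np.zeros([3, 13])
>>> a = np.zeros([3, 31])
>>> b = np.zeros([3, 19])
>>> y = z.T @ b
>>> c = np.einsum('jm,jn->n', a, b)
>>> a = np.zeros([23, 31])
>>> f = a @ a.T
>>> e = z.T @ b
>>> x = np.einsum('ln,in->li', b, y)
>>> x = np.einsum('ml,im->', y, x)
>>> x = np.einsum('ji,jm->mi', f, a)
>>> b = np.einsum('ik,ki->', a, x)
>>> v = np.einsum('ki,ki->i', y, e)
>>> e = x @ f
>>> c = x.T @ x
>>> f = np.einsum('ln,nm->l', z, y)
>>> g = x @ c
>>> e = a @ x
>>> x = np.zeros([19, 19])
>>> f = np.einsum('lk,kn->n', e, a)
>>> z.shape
(3, 13)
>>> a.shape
(23, 31)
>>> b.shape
()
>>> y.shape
(13, 19)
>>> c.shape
(23, 23)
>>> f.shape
(31,)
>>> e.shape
(23, 23)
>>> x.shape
(19, 19)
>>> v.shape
(19,)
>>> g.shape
(31, 23)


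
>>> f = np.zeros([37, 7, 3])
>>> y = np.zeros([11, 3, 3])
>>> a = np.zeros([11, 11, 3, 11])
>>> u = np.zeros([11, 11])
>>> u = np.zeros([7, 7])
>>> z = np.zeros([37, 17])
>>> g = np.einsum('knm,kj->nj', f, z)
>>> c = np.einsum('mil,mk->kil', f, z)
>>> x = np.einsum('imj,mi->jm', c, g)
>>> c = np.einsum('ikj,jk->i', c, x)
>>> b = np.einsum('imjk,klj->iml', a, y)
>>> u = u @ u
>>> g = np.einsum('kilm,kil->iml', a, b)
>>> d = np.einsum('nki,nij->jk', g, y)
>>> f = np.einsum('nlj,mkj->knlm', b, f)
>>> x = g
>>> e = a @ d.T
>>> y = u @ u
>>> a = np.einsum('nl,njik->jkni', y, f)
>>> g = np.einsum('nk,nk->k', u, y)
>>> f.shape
(7, 11, 11, 37)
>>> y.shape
(7, 7)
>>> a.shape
(11, 37, 7, 11)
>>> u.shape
(7, 7)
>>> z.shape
(37, 17)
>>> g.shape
(7,)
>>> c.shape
(17,)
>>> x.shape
(11, 11, 3)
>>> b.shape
(11, 11, 3)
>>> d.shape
(3, 11)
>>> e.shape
(11, 11, 3, 3)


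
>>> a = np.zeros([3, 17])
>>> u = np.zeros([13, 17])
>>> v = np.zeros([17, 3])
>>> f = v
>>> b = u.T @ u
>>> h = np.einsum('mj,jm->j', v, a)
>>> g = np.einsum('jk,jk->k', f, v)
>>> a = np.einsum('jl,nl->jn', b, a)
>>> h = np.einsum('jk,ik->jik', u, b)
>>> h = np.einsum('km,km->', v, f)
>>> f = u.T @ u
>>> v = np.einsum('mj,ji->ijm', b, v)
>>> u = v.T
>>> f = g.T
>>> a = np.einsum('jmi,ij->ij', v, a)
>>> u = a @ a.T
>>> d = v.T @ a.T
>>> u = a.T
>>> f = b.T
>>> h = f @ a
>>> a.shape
(17, 3)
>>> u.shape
(3, 17)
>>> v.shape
(3, 17, 17)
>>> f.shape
(17, 17)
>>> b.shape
(17, 17)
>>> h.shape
(17, 3)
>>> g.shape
(3,)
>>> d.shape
(17, 17, 17)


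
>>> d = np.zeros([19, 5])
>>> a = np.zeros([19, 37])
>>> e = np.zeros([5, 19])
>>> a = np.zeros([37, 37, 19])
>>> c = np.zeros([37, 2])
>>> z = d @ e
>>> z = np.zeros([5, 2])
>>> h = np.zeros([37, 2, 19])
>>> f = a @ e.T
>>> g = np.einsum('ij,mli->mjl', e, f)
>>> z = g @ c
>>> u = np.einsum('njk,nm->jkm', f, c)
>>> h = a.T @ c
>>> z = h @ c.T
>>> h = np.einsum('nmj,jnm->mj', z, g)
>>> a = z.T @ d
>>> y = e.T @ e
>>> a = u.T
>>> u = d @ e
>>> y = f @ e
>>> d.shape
(19, 5)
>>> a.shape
(2, 5, 37)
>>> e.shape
(5, 19)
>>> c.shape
(37, 2)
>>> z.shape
(19, 37, 37)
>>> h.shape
(37, 37)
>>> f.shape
(37, 37, 5)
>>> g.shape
(37, 19, 37)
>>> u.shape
(19, 19)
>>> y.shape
(37, 37, 19)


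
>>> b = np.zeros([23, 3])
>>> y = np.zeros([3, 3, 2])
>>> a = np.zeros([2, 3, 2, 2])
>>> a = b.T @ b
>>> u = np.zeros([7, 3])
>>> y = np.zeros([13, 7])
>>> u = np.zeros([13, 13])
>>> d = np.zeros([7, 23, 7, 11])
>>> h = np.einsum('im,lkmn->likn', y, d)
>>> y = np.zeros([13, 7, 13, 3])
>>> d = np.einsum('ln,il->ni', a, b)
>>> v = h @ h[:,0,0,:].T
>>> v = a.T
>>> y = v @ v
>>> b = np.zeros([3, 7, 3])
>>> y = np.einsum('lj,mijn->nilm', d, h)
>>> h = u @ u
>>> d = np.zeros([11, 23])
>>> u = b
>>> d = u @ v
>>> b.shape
(3, 7, 3)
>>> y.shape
(11, 13, 3, 7)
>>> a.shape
(3, 3)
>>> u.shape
(3, 7, 3)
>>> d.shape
(3, 7, 3)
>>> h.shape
(13, 13)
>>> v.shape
(3, 3)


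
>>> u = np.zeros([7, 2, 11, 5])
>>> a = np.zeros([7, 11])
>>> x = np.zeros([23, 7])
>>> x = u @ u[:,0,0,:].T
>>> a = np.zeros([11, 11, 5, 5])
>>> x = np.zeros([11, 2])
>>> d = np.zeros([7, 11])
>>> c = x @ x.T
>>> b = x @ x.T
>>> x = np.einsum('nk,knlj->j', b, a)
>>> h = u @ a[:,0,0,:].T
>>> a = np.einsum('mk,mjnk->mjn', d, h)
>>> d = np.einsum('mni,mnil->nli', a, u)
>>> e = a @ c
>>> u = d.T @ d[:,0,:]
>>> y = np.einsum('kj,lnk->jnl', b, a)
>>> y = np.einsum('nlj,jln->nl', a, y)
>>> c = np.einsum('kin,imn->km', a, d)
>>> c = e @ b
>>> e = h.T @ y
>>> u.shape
(11, 5, 11)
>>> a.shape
(7, 2, 11)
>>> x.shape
(5,)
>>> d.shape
(2, 5, 11)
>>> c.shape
(7, 2, 11)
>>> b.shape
(11, 11)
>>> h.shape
(7, 2, 11, 11)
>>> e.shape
(11, 11, 2, 2)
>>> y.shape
(7, 2)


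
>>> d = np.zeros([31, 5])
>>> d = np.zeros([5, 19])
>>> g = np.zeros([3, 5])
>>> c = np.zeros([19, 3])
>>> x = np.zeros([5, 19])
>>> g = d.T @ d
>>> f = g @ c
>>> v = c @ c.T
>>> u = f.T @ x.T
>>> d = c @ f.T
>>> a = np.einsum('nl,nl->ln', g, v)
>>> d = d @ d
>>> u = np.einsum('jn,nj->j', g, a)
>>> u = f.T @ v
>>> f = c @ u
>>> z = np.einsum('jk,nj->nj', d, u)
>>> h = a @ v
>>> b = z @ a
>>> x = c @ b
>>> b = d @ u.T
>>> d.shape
(19, 19)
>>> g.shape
(19, 19)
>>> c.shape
(19, 3)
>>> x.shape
(19, 19)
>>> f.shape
(19, 19)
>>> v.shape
(19, 19)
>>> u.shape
(3, 19)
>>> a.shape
(19, 19)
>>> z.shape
(3, 19)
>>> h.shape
(19, 19)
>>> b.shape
(19, 3)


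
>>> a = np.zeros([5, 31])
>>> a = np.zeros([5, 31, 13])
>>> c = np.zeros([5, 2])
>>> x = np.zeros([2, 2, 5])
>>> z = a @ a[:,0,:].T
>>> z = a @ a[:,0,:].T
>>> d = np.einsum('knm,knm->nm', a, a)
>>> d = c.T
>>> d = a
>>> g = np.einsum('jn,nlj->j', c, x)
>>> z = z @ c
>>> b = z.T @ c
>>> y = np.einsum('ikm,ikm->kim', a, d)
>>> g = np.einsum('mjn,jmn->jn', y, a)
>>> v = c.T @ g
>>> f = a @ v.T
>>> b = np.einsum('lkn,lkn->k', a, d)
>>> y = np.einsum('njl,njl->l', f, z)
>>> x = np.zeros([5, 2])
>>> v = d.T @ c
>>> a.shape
(5, 31, 13)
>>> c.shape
(5, 2)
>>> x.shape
(5, 2)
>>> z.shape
(5, 31, 2)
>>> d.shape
(5, 31, 13)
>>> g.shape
(5, 13)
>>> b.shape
(31,)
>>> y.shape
(2,)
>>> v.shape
(13, 31, 2)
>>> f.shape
(5, 31, 2)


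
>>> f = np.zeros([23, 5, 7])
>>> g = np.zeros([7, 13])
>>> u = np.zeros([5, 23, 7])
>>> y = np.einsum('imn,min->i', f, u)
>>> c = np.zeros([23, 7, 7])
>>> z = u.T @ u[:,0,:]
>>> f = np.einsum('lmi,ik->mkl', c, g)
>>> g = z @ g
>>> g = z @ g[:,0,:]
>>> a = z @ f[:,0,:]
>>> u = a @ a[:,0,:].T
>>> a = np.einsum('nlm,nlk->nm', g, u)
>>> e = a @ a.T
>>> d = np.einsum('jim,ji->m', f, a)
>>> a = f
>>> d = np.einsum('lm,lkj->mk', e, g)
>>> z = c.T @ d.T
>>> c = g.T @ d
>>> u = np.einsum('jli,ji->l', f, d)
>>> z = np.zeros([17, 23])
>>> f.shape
(7, 13, 23)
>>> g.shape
(7, 23, 13)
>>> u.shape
(13,)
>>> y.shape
(23,)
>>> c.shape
(13, 23, 23)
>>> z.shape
(17, 23)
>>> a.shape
(7, 13, 23)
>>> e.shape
(7, 7)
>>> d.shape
(7, 23)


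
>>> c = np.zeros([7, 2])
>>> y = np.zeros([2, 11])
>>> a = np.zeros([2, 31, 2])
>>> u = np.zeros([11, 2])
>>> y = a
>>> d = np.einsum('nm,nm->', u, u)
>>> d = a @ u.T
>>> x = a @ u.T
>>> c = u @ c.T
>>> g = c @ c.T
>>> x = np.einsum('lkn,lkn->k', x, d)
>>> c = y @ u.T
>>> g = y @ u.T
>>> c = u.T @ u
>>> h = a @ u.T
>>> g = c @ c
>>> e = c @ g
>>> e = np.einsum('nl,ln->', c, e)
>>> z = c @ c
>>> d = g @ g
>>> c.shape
(2, 2)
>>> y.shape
(2, 31, 2)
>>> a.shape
(2, 31, 2)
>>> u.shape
(11, 2)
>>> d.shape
(2, 2)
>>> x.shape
(31,)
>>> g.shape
(2, 2)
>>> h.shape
(2, 31, 11)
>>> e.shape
()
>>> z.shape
(2, 2)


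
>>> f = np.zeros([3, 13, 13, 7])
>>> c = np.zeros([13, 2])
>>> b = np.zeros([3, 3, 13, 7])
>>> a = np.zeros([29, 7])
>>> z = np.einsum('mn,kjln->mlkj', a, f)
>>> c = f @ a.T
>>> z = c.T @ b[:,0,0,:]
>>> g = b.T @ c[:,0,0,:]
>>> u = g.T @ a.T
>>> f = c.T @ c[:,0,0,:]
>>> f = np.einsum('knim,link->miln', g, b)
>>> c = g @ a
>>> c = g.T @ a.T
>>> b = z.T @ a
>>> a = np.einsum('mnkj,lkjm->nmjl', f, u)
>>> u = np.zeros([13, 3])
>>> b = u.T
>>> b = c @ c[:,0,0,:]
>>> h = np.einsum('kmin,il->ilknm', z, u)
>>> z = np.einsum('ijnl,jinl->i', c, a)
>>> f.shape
(29, 3, 3, 13)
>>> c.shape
(29, 3, 13, 29)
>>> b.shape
(29, 3, 13, 29)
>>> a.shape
(3, 29, 13, 29)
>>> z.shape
(29,)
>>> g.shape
(7, 13, 3, 29)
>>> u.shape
(13, 3)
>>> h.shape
(13, 3, 29, 7, 13)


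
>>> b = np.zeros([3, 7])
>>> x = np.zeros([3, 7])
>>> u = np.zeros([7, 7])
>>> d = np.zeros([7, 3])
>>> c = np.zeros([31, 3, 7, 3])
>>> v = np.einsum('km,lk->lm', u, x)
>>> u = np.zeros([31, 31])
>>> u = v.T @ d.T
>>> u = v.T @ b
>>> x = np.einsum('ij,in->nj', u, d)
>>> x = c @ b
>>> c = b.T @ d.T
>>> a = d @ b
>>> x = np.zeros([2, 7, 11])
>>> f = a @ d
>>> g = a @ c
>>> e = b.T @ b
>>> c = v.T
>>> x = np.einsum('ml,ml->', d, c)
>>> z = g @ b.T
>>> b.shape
(3, 7)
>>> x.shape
()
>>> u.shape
(7, 7)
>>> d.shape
(7, 3)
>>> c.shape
(7, 3)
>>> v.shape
(3, 7)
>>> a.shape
(7, 7)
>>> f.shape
(7, 3)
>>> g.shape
(7, 7)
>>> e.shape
(7, 7)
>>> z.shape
(7, 3)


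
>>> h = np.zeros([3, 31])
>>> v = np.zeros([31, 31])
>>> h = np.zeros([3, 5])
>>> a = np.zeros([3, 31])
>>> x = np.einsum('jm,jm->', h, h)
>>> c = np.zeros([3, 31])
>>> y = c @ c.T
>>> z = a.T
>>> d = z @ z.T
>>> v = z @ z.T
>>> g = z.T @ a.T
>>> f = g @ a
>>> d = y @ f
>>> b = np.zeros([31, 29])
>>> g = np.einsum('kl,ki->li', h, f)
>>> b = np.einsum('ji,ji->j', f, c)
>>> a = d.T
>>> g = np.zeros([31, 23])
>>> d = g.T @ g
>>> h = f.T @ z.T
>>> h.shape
(31, 31)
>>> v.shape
(31, 31)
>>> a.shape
(31, 3)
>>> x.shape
()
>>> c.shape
(3, 31)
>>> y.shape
(3, 3)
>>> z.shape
(31, 3)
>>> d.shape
(23, 23)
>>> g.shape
(31, 23)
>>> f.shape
(3, 31)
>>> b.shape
(3,)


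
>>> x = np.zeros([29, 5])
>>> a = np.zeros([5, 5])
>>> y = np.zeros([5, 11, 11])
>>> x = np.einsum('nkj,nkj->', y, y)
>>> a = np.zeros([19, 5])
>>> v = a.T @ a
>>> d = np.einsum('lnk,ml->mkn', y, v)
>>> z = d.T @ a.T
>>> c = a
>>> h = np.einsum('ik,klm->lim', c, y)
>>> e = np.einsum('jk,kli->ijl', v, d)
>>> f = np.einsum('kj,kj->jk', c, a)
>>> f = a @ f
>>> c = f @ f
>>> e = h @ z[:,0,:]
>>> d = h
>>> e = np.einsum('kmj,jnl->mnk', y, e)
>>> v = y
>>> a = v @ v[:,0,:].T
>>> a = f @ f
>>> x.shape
()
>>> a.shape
(19, 19)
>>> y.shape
(5, 11, 11)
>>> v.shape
(5, 11, 11)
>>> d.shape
(11, 19, 11)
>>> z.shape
(11, 11, 19)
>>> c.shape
(19, 19)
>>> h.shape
(11, 19, 11)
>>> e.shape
(11, 19, 5)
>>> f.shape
(19, 19)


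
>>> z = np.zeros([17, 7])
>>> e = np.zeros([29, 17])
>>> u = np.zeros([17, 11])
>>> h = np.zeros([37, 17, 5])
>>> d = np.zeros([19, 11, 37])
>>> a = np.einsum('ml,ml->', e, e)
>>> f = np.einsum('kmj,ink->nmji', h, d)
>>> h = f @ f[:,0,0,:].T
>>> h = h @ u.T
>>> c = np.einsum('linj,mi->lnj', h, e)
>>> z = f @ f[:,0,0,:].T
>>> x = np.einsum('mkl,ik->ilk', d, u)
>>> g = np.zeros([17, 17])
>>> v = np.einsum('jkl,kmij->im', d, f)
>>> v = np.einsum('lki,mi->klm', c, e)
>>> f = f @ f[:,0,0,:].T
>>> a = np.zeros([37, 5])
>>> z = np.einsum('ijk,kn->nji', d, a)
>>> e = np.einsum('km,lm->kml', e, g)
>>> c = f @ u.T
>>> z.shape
(5, 11, 19)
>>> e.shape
(29, 17, 17)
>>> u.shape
(17, 11)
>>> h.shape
(11, 17, 5, 17)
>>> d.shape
(19, 11, 37)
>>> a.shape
(37, 5)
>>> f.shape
(11, 17, 5, 11)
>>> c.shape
(11, 17, 5, 17)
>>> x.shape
(17, 37, 11)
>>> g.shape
(17, 17)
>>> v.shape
(5, 11, 29)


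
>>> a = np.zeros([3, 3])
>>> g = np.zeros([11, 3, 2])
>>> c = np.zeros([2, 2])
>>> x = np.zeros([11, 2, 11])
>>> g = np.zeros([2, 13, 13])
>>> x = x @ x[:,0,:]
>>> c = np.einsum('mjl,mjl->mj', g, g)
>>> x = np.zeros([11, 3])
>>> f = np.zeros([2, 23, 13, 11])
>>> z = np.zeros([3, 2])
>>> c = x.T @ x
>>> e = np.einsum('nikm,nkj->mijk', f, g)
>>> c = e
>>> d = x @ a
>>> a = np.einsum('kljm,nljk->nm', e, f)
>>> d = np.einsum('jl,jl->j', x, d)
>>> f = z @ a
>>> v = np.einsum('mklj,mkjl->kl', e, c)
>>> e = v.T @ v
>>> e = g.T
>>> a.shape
(2, 13)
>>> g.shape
(2, 13, 13)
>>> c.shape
(11, 23, 13, 13)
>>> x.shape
(11, 3)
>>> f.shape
(3, 13)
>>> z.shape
(3, 2)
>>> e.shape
(13, 13, 2)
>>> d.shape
(11,)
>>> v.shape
(23, 13)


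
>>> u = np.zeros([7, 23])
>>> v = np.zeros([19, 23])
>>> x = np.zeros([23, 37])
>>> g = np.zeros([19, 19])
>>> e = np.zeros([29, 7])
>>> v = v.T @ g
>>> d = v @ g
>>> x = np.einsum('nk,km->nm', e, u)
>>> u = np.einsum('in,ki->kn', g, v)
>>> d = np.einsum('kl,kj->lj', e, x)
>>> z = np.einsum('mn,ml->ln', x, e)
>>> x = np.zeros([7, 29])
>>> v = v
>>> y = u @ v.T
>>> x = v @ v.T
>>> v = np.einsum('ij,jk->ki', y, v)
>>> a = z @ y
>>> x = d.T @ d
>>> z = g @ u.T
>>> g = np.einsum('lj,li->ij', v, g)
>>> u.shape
(23, 19)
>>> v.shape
(19, 23)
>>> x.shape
(23, 23)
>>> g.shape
(19, 23)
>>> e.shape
(29, 7)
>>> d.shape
(7, 23)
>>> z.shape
(19, 23)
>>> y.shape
(23, 23)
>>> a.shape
(7, 23)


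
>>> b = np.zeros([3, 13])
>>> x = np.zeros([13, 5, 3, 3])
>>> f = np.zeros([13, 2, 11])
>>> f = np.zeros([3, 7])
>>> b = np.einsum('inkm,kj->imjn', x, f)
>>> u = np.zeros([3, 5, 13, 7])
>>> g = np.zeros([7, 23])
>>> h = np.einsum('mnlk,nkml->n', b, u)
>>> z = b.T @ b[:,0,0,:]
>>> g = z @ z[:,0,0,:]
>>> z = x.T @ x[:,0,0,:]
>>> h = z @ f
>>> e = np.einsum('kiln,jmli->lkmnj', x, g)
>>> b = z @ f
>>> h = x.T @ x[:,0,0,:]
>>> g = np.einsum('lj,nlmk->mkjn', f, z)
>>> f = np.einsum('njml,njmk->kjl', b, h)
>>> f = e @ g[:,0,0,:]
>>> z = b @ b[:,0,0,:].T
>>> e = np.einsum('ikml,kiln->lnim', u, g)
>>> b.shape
(3, 3, 5, 7)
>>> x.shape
(13, 5, 3, 3)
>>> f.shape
(3, 13, 7, 3, 3)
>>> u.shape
(3, 5, 13, 7)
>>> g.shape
(5, 3, 7, 3)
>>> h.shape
(3, 3, 5, 3)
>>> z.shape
(3, 3, 5, 3)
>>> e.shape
(7, 3, 3, 13)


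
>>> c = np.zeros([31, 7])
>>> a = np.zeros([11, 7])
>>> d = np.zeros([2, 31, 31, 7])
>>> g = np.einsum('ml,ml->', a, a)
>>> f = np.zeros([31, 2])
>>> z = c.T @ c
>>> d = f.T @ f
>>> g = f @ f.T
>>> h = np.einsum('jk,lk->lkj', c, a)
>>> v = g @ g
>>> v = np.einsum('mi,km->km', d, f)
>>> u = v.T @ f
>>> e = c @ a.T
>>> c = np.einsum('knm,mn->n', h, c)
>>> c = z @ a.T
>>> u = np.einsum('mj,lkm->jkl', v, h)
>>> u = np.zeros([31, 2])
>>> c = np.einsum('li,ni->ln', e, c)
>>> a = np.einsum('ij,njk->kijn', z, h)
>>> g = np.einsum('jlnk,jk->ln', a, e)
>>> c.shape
(31, 7)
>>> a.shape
(31, 7, 7, 11)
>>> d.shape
(2, 2)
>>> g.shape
(7, 7)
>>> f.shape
(31, 2)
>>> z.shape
(7, 7)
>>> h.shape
(11, 7, 31)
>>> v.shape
(31, 2)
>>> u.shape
(31, 2)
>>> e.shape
(31, 11)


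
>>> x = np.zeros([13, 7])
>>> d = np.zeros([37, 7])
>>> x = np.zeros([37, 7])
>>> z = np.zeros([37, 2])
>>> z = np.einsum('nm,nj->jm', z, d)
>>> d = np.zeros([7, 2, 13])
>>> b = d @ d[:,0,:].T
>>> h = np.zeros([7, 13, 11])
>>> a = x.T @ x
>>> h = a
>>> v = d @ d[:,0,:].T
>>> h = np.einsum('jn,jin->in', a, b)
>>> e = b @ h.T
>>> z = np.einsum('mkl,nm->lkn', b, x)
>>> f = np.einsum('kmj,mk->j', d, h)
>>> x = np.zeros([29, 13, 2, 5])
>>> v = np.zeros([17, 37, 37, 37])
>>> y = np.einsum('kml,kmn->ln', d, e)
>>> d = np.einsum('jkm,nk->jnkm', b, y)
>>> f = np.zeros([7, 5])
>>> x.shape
(29, 13, 2, 5)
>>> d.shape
(7, 13, 2, 7)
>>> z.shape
(7, 2, 37)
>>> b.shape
(7, 2, 7)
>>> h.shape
(2, 7)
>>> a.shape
(7, 7)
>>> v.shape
(17, 37, 37, 37)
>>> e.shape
(7, 2, 2)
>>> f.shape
(7, 5)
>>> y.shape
(13, 2)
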